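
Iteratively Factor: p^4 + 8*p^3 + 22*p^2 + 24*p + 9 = (p + 1)*(p^3 + 7*p^2 + 15*p + 9) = (p + 1)*(p + 3)*(p^2 + 4*p + 3) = (p + 1)*(p + 3)^2*(p + 1)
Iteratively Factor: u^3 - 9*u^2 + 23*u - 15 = (u - 5)*(u^2 - 4*u + 3) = (u - 5)*(u - 3)*(u - 1)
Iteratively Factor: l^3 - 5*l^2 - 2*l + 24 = (l + 2)*(l^2 - 7*l + 12) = (l - 3)*(l + 2)*(l - 4)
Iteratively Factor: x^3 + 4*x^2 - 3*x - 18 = (x + 3)*(x^2 + x - 6) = (x + 3)^2*(x - 2)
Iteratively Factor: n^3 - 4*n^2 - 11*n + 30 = (n - 2)*(n^2 - 2*n - 15) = (n - 2)*(n + 3)*(n - 5)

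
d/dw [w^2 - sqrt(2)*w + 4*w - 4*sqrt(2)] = 2*w - sqrt(2) + 4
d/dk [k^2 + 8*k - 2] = 2*k + 8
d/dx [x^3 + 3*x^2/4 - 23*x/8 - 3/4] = 3*x^2 + 3*x/2 - 23/8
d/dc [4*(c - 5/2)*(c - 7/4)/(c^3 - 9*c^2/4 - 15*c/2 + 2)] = 4*(-16*c^4 + 136*c^3 - 483*c^2 + 379*c + 389)/(16*c^6 - 72*c^5 - 159*c^4 + 604*c^3 + 756*c^2 - 480*c + 64)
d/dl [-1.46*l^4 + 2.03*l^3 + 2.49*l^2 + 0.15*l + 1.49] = -5.84*l^3 + 6.09*l^2 + 4.98*l + 0.15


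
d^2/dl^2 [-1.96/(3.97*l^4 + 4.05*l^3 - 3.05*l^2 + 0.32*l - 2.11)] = ((93.3744*l^2 + 47.628*l - 11.956)*(3.97*l^4 + 4.05*l^3 - 3.05*l^2 + 0.32*l - 2.11) - 1.96*(15.88*l^3 + 12.15*l^2 - 6.1*l + 0.32)*(31.76*l^3 + 24.3*l^2 - 12.2*l + 0.64))/(3.97*l^4 + 4.05*l^3 - 3.05*l^2 + 0.32*l - 2.11)^3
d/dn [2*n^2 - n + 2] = 4*n - 1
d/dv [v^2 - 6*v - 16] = 2*v - 6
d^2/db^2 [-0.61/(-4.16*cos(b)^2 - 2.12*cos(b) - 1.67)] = (-42.225664*(1 - cos(b)^2)^2 - 16.139136*cos(b)^3 - 6.903248*cos(b)^2 + 34.437916*cos(b) + 39.233248)/(4.16*cos(b)^2 + 2.12*cos(b) + 1.67)^3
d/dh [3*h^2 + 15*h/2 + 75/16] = 6*h + 15/2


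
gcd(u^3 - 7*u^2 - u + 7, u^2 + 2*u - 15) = 1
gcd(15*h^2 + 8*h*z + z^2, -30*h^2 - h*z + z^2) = 5*h + z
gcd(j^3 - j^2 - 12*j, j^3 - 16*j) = j^2 - 4*j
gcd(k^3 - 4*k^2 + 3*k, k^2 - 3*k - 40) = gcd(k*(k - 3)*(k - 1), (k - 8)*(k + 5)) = 1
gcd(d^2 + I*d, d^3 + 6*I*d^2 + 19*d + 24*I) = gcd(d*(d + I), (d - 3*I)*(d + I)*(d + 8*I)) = d + I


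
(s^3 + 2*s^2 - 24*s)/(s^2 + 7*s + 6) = s*(s - 4)/(s + 1)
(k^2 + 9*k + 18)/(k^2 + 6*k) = (k + 3)/k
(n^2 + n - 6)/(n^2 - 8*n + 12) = (n + 3)/(n - 6)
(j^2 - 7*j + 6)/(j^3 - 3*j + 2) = (j - 6)/(j^2 + j - 2)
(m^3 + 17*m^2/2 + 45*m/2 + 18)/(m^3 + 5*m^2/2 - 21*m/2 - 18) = (m + 3)/(m - 3)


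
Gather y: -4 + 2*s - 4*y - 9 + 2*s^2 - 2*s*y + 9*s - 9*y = 2*s^2 + 11*s + y*(-2*s - 13) - 13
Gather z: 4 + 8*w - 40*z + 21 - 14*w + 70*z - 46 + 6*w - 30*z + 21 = 0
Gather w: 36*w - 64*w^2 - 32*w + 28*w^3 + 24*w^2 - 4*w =28*w^3 - 40*w^2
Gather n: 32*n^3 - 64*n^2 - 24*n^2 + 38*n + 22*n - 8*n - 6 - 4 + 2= 32*n^3 - 88*n^2 + 52*n - 8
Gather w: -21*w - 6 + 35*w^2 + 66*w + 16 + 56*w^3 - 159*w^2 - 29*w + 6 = 56*w^3 - 124*w^2 + 16*w + 16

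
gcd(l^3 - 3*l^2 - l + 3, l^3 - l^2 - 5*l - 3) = l^2 - 2*l - 3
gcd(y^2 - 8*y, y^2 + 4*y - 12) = 1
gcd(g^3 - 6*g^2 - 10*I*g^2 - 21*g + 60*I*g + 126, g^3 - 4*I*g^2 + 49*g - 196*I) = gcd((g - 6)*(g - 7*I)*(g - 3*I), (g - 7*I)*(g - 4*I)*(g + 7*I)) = g - 7*I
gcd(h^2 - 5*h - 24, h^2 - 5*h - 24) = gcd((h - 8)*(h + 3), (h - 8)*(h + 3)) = h^2 - 5*h - 24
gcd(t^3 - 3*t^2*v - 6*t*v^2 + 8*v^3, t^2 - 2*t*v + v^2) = t - v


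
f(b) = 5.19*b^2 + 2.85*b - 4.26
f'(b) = 10.38*b + 2.85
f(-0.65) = -3.92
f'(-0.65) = -3.90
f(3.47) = 68.12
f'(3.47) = 38.87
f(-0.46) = -4.47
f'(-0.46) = -1.92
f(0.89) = 2.39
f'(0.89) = 12.09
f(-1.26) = 0.39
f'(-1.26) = -10.23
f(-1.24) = 0.19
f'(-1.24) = -10.02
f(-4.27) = 78.20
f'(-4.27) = -41.47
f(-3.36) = 44.76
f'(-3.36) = -32.03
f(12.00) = 777.30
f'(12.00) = 127.41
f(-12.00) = 708.90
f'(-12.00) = -121.71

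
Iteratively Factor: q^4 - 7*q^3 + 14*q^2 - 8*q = (q - 1)*(q^3 - 6*q^2 + 8*q) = (q - 4)*(q - 1)*(q^2 - 2*q) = (q - 4)*(q - 2)*(q - 1)*(q)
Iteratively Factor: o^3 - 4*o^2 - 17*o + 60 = (o + 4)*(o^2 - 8*o + 15) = (o - 5)*(o + 4)*(o - 3)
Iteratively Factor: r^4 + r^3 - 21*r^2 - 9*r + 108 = (r - 3)*(r^3 + 4*r^2 - 9*r - 36) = (r - 3)^2*(r^2 + 7*r + 12) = (r - 3)^2*(r + 4)*(r + 3)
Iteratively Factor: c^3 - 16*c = (c - 4)*(c^2 + 4*c) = c*(c - 4)*(c + 4)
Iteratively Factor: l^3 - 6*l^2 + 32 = (l - 4)*(l^2 - 2*l - 8) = (l - 4)*(l + 2)*(l - 4)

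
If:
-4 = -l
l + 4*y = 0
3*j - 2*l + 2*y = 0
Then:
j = 10/3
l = 4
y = -1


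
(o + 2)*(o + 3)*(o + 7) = o^3 + 12*o^2 + 41*o + 42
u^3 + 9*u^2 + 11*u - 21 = (u - 1)*(u + 3)*(u + 7)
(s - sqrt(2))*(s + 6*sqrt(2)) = s^2 + 5*sqrt(2)*s - 12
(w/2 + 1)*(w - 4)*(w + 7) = w^3/2 + 5*w^2/2 - 11*w - 28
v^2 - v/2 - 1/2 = (v - 1)*(v + 1/2)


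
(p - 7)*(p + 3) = p^2 - 4*p - 21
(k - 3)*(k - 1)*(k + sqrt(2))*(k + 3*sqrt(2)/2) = k^4 - 4*k^3 + 5*sqrt(2)*k^3/2 - 10*sqrt(2)*k^2 + 6*k^2 - 12*k + 15*sqrt(2)*k/2 + 9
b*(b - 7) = b^2 - 7*b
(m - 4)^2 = m^2 - 8*m + 16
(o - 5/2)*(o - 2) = o^2 - 9*o/2 + 5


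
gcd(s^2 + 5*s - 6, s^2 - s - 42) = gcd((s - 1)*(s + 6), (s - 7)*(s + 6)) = s + 6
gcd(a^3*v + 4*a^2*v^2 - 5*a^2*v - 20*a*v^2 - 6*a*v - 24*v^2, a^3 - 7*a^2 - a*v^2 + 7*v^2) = 1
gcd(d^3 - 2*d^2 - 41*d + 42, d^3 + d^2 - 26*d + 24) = d^2 + 5*d - 6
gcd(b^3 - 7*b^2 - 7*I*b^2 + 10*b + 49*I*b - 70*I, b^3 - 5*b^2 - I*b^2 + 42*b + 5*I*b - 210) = b^2 + b*(-5 - 7*I) + 35*I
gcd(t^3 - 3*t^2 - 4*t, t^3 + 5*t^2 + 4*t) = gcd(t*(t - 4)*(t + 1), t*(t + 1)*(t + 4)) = t^2 + t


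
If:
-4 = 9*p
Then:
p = -4/9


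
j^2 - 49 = (j - 7)*(j + 7)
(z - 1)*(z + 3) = z^2 + 2*z - 3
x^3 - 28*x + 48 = (x - 4)*(x - 2)*(x + 6)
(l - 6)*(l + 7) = l^2 + l - 42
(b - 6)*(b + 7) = b^2 + b - 42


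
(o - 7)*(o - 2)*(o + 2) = o^3 - 7*o^2 - 4*o + 28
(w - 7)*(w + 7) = w^2 - 49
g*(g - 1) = g^2 - g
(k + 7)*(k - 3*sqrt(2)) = k^2 - 3*sqrt(2)*k + 7*k - 21*sqrt(2)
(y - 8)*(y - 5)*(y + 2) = y^3 - 11*y^2 + 14*y + 80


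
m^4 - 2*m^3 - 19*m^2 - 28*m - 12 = (m - 6)*(m + 1)^2*(m + 2)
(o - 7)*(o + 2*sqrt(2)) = o^2 - 7*o + 2*sqrt(2)*o - 14*sqrt(2)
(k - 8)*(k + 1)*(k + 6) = k^3 - k^2 - 50*k - 48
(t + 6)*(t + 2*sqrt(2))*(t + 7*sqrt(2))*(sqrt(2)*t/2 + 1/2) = sqrt(2)*t^4/2 + 3*sqrt(2)*t^3 + 19*t^3/2 + 37*sqrt(2)*t^2/2 + 57*t^2 + 14*t + 111*sqrt(2)*t + 84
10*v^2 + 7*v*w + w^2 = (2*v + w)*(5*v + w)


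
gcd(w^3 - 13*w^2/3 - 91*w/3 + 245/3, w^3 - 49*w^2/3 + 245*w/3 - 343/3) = w^2 - 28*w/3 + 49/3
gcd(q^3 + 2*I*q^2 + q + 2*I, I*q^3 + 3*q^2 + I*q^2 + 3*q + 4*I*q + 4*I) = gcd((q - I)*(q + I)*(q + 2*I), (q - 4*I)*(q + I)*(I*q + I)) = q + I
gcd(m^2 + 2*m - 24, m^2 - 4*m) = m - 4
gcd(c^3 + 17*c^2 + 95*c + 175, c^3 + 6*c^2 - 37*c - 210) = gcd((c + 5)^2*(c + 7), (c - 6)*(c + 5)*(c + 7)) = c^2 + 12*c + 35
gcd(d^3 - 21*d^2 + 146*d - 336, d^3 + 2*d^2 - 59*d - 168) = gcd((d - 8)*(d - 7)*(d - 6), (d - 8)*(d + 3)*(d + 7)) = d - 8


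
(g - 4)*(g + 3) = g^2 - g - 12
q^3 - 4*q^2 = q^2*(q - 4)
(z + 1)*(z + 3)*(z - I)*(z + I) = z^4 + 4*z^3 + 4*z^2 + 4*z + 3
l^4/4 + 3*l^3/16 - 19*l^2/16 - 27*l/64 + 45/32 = (l/4 + 1/2)*(l - 3/2)*(l - 5/4)*(l + 3/2)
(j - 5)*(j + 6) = j^2 + j - 30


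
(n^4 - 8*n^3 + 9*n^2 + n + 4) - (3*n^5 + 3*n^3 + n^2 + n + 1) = -3*n^5 + n^4 - 11*n^3 + 8*n^2 + 3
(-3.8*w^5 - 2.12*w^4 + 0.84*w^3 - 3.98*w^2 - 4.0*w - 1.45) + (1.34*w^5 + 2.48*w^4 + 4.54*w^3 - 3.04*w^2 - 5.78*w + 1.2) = -2.46*w^5 + 0.36*w^4 + 5.38*w^3 - 7.02*w^2 - 9.78*w - 0.25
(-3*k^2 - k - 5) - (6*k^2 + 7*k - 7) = -9*k^2 - 8*k + 2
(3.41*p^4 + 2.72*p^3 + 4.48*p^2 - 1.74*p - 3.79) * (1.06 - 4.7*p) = -16.027*p^5 - 9.1694*p^4 - 18.1728*p^3 + 12.9268*p^2 + 15.9686*p - 4.0174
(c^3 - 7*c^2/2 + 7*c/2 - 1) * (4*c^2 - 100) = 4*c^5 - 14*c^4 - 86*c^3 + 346*c^2 - 350*c + 100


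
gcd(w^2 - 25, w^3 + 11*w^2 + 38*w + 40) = w + 5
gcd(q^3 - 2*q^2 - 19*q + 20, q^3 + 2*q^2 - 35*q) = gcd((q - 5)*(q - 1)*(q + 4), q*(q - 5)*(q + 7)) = q - 5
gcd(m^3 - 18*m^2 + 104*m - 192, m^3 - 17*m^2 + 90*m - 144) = m^2 - 14*m + 48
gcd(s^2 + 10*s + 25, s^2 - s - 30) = s + 5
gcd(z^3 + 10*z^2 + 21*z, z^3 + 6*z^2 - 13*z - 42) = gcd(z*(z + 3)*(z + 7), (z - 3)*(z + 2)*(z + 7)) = z + 7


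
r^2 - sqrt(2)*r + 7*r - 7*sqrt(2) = (r + 7)*(r - sqrt(2))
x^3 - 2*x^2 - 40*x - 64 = (x - 8)*(x + 2)*(x + 4)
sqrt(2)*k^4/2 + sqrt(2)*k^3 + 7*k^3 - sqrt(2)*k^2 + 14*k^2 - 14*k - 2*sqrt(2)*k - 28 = (k - sqrt(2))*(k + sqrt(2))*(k + 7*sqrt(2))*(sqrt(2)*k/2 + sqrt(2))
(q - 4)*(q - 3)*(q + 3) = q^3 - 4*q^2 - 9*q + 36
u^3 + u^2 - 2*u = u*(u - 1)*(u + 2)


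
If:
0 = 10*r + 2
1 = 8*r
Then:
No Solution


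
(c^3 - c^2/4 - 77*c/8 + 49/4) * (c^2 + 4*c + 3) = c^5 + 15*c^4/4 - 61*c^3/8 - 27*c^2 + 161*c/8 + 147/4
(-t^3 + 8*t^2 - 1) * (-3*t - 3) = 3*t^4 - 21*t^3 - 24*t^2 + 3*t + 3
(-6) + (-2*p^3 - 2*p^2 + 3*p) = -2*p^3 - 2*p^2 + 3*p - 6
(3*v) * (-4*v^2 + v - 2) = -12*v^3 + 3*v^2 - 6*v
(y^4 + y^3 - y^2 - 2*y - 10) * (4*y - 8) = 4*y^5 - 4*y^4 - 12*y^3 - 24*y + 80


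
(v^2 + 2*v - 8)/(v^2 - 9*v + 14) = (v + 4)/(v - 7)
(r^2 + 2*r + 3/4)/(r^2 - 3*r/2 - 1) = (r + 3/2)/(r - 2)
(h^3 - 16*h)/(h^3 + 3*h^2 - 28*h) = (h + 4)/(h + 7)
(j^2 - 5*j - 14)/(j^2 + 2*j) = (j - 7)/j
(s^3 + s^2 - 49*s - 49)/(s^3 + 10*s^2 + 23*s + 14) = (s - 7)/(s + 2)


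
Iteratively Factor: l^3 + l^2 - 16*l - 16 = (l - 4)*(l^2 + 5*l + 4) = (l - 4)*(l + 4)*(l + 1)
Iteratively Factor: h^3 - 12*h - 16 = (h + 2)*(h^2 - 2*h - 8) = (h + 2)^2*(h - 4)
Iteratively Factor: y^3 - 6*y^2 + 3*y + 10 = (y + 1)*(y^2 - 7*y + 10) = (y - 2)*(y + 1)*(y - 5)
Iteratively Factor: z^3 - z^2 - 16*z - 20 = (z + 2)*(z^2 - 3*z - 10) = (z - 5)*(z + 2)*(z + 2)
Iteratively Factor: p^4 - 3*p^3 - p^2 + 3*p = (p - 3)*(p^3 - p) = p*(p - 3)*(p^2 - 1) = p*(p - 3)*(p + 1)*(p - 1)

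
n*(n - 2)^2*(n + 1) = n^4 - 3*n^3 + 4*n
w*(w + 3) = w^2 + 3*w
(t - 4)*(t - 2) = t^2 - 6*t + 8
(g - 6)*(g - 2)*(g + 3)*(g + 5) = g^4 - 37*g^2 - 24*g + 180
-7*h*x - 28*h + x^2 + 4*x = (-7*h + x)*(x + 4)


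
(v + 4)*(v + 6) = v^2 + 10*v + 24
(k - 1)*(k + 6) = k^2 + 5*k - 6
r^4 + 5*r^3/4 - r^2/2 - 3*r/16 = r*(r - 1/2)*(r + 1/4)*(r + 3/2)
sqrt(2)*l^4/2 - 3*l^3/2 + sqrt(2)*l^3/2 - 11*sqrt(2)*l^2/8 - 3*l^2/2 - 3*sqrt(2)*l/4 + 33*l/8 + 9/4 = (l - 3/2)*(l + 1/2)*(l - 3*sqrt(2)/2)*(sqrt(2)*l/2 + sqrt(2))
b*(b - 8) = b^2 - 8*b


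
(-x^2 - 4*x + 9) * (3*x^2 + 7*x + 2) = -3*x^4 - 19*x^3 - 3*x^2 + 55*x + 18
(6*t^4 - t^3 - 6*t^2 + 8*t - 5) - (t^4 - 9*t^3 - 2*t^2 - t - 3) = 5*t^4 + 8*t^3 - 4*t^2 + 9*t - 2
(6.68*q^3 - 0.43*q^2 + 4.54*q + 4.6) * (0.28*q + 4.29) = 1.8704*q^4 + 28.5368*q^3 - 0.5735*q^2 + 20.7646*q + 19.734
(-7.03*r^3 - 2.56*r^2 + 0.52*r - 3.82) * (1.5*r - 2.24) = -10.545*r^4 + 11.9072*r^3 + 6.5144*r^2 - 6.8948*r + 8.5568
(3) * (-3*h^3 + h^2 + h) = -9*h^3 + 3*h^2 + 3*h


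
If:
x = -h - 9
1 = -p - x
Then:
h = -x - 9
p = -x - 1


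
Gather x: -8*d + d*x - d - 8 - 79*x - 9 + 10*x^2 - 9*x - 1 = -9*d + 10*x^2 + x*(d - 88) - 18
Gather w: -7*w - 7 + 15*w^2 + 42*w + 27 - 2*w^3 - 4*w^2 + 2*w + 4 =-2*w^3 + 11*w^2 + 37*w + 24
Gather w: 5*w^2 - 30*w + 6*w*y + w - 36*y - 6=5*w^2 + w*(6*y - 29) - 36*y - 6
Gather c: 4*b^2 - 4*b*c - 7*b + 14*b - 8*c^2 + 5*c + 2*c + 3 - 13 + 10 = 4*b^2 + 7*b - 8*c^2 + c*(7 - 4*b)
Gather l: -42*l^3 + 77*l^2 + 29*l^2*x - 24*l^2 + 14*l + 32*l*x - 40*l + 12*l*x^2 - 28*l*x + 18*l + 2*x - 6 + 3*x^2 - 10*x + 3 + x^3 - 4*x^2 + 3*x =-42*l^3 + l^2*(29*x + 53) + l*(12*x^2 + 4*x - 8) + x^3 - x^2 - 5*x - 3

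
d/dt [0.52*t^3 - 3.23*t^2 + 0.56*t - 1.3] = 1.56*t^2 - 6.46*t + 0.56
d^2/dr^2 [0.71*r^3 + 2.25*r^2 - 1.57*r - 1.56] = 4.26*r + 4.5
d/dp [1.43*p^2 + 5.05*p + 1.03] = 2.86*p + 5.05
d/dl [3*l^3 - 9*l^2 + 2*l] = 9*l^2 - 18*l + 2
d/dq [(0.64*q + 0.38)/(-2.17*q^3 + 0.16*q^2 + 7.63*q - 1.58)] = (2.7776*q^3 + 2.3714*q^2 - 0.1216*q - 3.9106)/(4.7089*q^6 - 0.6944*q^5 - 33.0886*q^4 + 9.2988*q^3 + 57.7113*q^2 - 24.1108*q + 2.4964)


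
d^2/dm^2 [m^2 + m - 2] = 2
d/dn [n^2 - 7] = 2*n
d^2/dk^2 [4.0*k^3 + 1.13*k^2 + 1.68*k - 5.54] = 24.0*k + 2.26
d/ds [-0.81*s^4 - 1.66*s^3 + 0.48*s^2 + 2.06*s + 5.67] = -3.24*s^3 - 4.98*s^2 + 0.96*s + 2.06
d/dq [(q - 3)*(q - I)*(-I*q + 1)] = I*(-3*q^2 + 6*q - 1)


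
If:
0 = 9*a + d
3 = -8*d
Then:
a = 1/24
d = -3/8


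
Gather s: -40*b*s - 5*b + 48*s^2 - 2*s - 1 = -5*b + 48*s^2 + s*(-40*b - 2) - 1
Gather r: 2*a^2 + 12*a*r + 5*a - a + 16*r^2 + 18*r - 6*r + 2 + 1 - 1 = 2*a^2 + 4*a + 16*r^2 + r*(12*a + 12) + 2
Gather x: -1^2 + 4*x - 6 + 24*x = 28*x - 7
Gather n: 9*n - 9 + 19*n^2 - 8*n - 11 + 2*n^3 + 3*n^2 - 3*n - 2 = 2*n^3 + 22*n^2 - 2*n - 22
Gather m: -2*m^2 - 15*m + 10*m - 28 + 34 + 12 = -2*m^2 - 5*m + 18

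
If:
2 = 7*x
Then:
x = 2/7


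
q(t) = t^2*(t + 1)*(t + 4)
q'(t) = t^2*(t + 1) + t^2*(t + 4) + 2*t*(t + 1)*(t + 4) = t*(4*t^2 + 15*t + 8)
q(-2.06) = -8.73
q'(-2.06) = 12.21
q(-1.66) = -4.26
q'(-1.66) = 9.76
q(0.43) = 1.17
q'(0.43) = 6.53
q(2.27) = 105.65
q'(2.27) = 142.24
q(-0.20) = 0.12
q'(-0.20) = -1.03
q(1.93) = 64.72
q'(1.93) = 100.07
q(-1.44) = -2.34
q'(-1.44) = 7.64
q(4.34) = 838.85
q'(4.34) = 644.24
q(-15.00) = 34650.00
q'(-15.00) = -10245.00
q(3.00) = 252.00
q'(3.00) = 267.00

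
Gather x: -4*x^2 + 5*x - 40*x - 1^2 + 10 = -4*x^2 - 35*x + 9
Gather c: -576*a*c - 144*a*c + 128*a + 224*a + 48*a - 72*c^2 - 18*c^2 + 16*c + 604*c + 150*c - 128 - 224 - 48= 400*a - 90*c^2 + c*(770 - 720*a) - 400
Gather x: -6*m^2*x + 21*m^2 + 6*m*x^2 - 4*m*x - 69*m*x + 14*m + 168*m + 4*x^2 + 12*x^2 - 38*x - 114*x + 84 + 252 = 21*m^2 + 182*m + x^2*(6*m + 16) + x*(-6*m^2 - 73*m - 152) + 336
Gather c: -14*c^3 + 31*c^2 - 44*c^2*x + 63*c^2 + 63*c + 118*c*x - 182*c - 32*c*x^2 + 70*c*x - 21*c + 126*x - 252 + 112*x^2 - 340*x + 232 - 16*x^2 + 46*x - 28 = -14*c^3 + c^2*(94 - 44*x) + c*(-32*x^2 + 188*x - 140) + 96*x^2 - 168*x - 48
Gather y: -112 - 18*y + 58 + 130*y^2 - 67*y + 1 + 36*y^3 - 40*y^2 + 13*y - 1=36*y^3 + 90*y^2 - 72*y - 54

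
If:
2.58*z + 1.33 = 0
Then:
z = -0.52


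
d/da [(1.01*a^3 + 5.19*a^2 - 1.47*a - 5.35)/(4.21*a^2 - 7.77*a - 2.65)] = (4.2521*a^4 - 15.6954*a^3 - 42.1671*a^2 + 17.54*a - 37.674)/(17.7241*a^4 - 65.4234*a^3 + 38.0599*a^2 + 41.181*a + 7.0225)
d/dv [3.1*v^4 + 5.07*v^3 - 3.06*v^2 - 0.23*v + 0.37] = 12.4*v^3 + 15.21*v^2 - 6.12*v - 0.23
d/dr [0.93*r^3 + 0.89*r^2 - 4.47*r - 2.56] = 2.79*r^2 + 1.78*r - 4.47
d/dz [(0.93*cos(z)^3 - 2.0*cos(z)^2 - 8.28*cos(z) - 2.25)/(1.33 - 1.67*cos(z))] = (3.1062*cos(z)^3 - 7.0507*cos(z)^2 + 5.32*cos(z) + 14.7699)*sin(z)/(2.7889*cos(z)^2 - 4.4422*cos(z) + 1.7689)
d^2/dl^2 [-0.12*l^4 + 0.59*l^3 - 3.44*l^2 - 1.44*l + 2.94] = -1.44*l^2 + 3.54*l - 6.88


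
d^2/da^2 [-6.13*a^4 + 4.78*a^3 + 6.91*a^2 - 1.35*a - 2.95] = -73.56*a^2 + 28.68*a + 13.82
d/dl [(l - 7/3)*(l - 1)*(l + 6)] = 3*l^2 + 16*l/3 - 53/3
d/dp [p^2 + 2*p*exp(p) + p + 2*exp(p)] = 2*p*exp(p) + 2*p + 4*exp(p) + 1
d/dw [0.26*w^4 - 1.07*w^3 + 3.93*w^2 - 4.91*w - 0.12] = 1.04*w^3 - 3.21*w^2 + 7.86*w - 4.91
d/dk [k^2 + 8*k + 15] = 2*k + 8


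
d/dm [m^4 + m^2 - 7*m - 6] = 4*m^3 + 2*m - 7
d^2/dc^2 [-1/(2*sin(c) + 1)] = 2*(2*sin(c)^2 - sin(c) - 4)/(2*sin(c) + 1)^3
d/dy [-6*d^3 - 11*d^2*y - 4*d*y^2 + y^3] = -11*d^2 - 8*d*y + 3*y^2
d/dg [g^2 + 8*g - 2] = 2*g + 8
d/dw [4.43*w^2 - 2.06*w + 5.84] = 8.86*w - 2.06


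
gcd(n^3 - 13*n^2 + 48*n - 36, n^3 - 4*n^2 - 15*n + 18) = n^2 - 7*n + 6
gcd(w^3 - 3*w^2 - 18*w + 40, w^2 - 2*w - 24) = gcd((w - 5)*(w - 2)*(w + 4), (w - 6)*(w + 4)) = w + 4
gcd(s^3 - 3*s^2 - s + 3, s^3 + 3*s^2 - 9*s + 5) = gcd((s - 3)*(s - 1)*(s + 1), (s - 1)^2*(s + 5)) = s - 1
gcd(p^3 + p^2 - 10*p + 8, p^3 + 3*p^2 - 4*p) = p^2 + 3*p - 4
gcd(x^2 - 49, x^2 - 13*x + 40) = 1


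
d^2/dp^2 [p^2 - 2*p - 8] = 2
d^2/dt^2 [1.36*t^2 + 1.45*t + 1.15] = 2.72000000000000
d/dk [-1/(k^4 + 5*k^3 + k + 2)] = (4*k^3 + 15*k^2 + 1)/(k^4 + 5*k^3 + k + 2)^2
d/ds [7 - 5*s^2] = -10*s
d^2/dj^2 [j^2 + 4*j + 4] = 2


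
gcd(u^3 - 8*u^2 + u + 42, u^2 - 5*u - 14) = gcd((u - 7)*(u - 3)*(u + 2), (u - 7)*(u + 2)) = u^2 - 5*u - 14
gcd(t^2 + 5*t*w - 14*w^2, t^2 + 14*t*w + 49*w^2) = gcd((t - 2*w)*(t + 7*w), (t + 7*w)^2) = t + 7*w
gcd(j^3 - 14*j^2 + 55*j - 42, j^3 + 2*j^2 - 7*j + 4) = j - 1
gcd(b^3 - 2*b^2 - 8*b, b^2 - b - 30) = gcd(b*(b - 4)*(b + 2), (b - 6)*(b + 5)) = 1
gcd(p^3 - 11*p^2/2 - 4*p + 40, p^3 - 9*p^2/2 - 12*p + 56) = p^2 - 8*p + 16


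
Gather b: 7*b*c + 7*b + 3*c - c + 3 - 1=b*(7*c + 7) + 2*c + 2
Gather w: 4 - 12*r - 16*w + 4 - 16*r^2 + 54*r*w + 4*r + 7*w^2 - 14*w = -16*r^2 - 8*r + 7*w^2 + w*(54*r - 30) + 8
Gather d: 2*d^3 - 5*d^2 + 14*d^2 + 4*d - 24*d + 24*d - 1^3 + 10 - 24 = 2*d^3 + 9*d^2 + 4*d - 15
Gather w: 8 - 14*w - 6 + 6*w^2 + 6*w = 6*w^2 - 8*w + 2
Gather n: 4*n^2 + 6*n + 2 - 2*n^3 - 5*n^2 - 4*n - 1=-2*n^3 - n^2 + 2*n + 1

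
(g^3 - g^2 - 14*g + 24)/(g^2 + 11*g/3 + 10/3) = 3*(g^3 - g^2 - 14*g + 24)/(3*g^2 + 11*g + 10)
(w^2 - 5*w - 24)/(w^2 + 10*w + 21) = (w - 8)/(w + 7)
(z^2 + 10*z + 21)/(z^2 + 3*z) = (z + 7)/z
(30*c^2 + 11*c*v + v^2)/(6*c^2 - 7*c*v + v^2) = (30*c^2 + 11*c*v + v^2)/(6*c^2 - 7*c*v + v^2)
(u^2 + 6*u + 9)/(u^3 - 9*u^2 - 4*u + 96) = (u + 3)/(u^2 - 12*u + 32)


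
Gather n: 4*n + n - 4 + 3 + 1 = 5*n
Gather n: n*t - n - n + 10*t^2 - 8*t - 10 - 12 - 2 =n*(t - 2) + 10*t^2 - 8*t - 24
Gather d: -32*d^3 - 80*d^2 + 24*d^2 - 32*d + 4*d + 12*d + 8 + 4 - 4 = -32*d^3 - 56*d^2 - 16*d + 8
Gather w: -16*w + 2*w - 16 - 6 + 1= -14*w - 21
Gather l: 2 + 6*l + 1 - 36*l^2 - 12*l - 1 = -36*l^2 - 6*l + 2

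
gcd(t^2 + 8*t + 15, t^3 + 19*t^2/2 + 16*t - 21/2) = t + 3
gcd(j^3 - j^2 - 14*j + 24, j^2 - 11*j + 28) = 1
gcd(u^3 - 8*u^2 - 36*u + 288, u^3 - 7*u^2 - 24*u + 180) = u - 6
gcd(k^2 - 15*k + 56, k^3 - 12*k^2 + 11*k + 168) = k^2 - 15*k + 56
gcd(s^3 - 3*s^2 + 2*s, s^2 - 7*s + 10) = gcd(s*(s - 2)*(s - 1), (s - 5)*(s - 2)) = s - 2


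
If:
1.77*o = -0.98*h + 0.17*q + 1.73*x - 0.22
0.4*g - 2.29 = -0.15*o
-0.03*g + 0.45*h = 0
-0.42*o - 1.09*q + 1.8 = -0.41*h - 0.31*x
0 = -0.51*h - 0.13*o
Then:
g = 6.35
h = 0.42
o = -1.66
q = 2.02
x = -1.53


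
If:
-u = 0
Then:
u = 0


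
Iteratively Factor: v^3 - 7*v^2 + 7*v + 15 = (v + 1)*(v^2 - 8*v + 15) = (v - 3)*(v + 1)*(v - 5)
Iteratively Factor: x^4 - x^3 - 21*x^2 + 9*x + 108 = (x + 3)*(x^3 - 4*x^2 - 9*x + 36) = (x - 4)*(x + 3)*(x^2 - 9) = (x - 4)*(x - 3)*(x + 3)*(x + 3)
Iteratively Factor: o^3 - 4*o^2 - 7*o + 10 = (o - 5)*(o^2 + o - 2) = (o - 5)*(o - 1)*(o + 2)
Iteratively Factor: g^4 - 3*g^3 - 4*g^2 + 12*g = (g + 2)*(g^3 - 5*g^2 + 6*g) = (g - 3)*(g + 2)*(g^2 - 2*g) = (g - 3)*(g - 2)*(g + 2)*(g)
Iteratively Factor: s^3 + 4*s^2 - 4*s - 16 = (s - 2)*(s^2 + 6*s + 8) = (s - 2)*(s + 4)*(s + 2)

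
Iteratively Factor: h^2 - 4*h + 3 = (h - 1)*(h - 3)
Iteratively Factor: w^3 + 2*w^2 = (w)*(w^2 + 2*w) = w^2*(w + 2)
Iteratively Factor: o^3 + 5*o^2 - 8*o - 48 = (o - 3)*(o^2 + 8*o + 16) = (o - 3)*(o + 4)*(o + 4)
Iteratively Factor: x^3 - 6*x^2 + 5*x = (x - 1)*(x^2 - 5*x) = (x - 5)*(x - 1)*(x)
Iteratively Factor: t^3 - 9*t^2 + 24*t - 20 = (t - 2)*(t^2 - 7*t + 10) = (t - 2)^2*(t - 5)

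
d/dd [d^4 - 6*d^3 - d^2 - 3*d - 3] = 4*d^3 - 18*d^2 - 2*d - 3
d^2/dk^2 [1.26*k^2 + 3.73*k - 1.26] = 2.52000000000000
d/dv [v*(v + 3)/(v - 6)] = (v^2 - 12*v - 18)/(v^2 - 12*v + 36)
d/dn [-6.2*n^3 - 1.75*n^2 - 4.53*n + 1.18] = -18.6*n^2 - 3.5*n - 4.53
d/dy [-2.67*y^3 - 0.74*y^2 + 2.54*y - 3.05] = -8.01*y^2 - 1.48*y + 2.54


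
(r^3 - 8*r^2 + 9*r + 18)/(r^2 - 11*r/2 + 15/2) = 2*(r^2 - 5*r - 6)/(2*r - 5)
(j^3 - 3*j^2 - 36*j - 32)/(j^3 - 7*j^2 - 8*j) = (j + 4)/j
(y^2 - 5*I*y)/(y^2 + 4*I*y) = (y - 5*I)/(y + 4*I)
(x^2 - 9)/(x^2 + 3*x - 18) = (x + 3)/(x + 6)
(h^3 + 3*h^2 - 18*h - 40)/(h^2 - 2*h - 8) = h + 5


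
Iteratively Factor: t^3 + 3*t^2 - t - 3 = (t - 1)*(t^2 + 4*t + 3) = (t - 1)*(t + 3)*(t + 1)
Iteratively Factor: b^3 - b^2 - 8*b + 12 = (b + 3)*(b^2 - 4*b + 4) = (b - 2)*(b + 3)*(b - 2)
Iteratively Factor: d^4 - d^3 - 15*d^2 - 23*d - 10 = (d + 1)*(d^3 - 2*d^2 - 13*d - 10) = (d + 1)*(d + 2)*(d^2 - 4*d - 5) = (d + 1)^2*(d + 2)*(d - 5)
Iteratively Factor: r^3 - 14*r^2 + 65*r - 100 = (r - 5)*(r^2 - 9*r + 20) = (r - 5)^2*(r - 4)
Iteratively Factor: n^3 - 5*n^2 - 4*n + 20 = (n + 2)*(n^2 - 7*n + 10) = (n - 2)*(n + 2)*(n - 5)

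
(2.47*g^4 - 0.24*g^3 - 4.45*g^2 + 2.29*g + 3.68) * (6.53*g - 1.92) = 16.1291*g^5 - 6.3096*g^4 - 28.5977*g^3 + 23.4977*g^2 + 19.6336*g - 7.0656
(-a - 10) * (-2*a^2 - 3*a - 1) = 2*a^3 + 23*a^2 + 31*a + 10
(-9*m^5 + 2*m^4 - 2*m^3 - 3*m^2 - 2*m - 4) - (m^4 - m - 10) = -9*m^5 + m^4 - 2*m^3 - 3*m^2 - m + 6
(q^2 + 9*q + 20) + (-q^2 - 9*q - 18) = 2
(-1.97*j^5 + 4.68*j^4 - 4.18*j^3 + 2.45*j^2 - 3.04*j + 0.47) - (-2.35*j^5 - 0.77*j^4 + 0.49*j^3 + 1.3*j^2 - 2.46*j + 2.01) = 0.38*j^5 + 5.45*j^4 - 4.67*j^3 + 1.15*j^2 - 0.58*j - 1.54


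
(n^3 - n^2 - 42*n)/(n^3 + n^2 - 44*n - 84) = n/(n + 2)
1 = 1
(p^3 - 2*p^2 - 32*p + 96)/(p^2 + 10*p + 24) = (p^2 - 8*p + 16)/(p + 4)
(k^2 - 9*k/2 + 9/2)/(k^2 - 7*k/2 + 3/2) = (2*k - 3)/(2*k - 1)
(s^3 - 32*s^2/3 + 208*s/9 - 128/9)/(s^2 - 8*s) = s - 8/3 + 16/(9*s)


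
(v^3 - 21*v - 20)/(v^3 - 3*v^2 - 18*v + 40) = (v + 1)/(v - 2)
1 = 1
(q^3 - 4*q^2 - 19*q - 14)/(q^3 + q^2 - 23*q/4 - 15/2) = 4*(q^2 - 6*q - 7)/(4*q^2 - 4*q - 15)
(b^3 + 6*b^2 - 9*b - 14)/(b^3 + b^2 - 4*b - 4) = (b + 7)/(b + 2)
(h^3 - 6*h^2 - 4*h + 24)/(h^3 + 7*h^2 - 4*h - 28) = (h - 6)/(h + 7)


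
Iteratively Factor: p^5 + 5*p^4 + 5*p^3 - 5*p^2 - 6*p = (p)*(p^4 + 5*p^3 + 5*p^2 - 5*p - 6) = p*(p + 2)*(p^3 + 3*p^2 - p - 3) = p*(p - 1)*(p + 2)*(p^2 + 4*p + 3) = p*(p - 1)*(p + 2)*(p + 3)*(p + 1)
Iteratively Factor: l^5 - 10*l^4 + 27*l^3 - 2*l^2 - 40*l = (l - 4)*(l^4 - 6*l^3 + 3*l^2 + 10*l) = (l - 5)*(l - 4)*(l^3 - l^2 - 2*l) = l*(l - 5)*(l - 4)*(l^2 - l - 2) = l*(l - 5)*(l - 4)*(l - 2)*(l + 1)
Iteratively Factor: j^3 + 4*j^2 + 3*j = (j)*(j^2 + 4*j + 3) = j*(j + 3)*(j + 1)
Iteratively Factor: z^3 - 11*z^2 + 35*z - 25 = (z - 5)*(z^2 - 6*z + 5) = (z - 5)^2*(z - 1)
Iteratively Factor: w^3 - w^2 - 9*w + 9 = (w - 3)*(w^2 + 2*w - 3) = (w - 3)*(w + 3)*(w - 1)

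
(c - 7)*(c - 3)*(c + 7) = c^3 - 3*c^2 - 49*c + 147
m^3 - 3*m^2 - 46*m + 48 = (m - 8)*(m - 1)*(m + 6)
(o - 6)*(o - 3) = o^2 - 9*o + 18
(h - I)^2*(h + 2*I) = h^3 + 3*h - 2*I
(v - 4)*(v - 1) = v^2 - 5*v + 4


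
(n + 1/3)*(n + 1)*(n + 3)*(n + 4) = n^4 + 25*n^3/3 + 65*n^2/3 + 55*n/3 + 4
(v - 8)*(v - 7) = v^2 - 15*v + 56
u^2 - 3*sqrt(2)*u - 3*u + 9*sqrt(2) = (u - 3)*(u - 3*sqrt(2))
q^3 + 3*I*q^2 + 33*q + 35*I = (q - 5*I)*(q + I)*(q + 7*I)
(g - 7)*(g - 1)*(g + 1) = g^3 - 7*g^2 - g + 7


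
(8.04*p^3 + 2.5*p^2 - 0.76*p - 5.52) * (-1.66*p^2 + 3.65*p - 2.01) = -13.3464*p^5 + 25.196*p^4 - 5.7738*p^3 + 1.3642*p^2 - 18.6204*p + 11.0952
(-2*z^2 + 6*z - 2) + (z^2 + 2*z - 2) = -z^2 + 8*z - 4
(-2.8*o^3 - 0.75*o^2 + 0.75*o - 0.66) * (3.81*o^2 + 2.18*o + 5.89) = -10.668*o^5 - 8.9615*o^4 - 15.2695*o^3 - 5.2971*o^2 + 2.9787*o - 3.8874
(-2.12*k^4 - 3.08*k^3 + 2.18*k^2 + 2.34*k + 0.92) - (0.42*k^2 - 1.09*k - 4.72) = -2.12*k^4 - 3.08*k^3 + 1.76*k^2 + 3.43*k + 5.64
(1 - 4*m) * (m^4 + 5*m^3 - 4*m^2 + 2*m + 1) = -4*m^5 - 19*m^4 + 21*m^3 - 12*m^2 - 2*m + 1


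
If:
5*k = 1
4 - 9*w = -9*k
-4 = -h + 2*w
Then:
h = 238/45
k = 1/5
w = 29/45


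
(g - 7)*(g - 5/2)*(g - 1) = g^3 - 21*g^2/2 + 27*g - 35/2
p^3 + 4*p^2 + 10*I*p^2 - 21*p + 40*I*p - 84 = (p + 4)*(p + 3*I)*(p + 7*I)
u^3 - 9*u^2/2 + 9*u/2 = u*(u - 3)*(u - 3/2)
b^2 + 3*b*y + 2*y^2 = (b + y)*(b + 2*y)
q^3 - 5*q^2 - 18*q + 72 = (q - 6)*(q - 3)*(q + 4)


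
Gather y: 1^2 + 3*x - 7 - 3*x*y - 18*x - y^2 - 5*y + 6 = -15*x - y^2 + y*(-3*x - 5)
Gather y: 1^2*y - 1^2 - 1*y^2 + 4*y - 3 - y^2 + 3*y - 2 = -2*y^2 + 8*y - 6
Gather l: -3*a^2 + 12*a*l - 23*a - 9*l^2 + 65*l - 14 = -3*a^2 - 23*a - 9*l^2 + l*(12*a + 65) - 14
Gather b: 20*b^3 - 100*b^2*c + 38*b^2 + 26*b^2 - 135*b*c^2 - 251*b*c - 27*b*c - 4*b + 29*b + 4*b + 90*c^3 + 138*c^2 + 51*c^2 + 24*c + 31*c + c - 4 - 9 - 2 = 20*b^3 + b^2*(64 - 100*c) + b*(-135*c^2 - 278*c + 29) + 90*c^3 + 189*c^2 + 56*c - 15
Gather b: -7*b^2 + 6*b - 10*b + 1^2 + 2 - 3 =-7*b^2 - 4*b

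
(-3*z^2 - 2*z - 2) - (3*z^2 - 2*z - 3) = 1 - 6*z^2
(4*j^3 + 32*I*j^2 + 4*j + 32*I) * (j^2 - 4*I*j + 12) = 4*j^5 + 16*I*j^4 + 180*j^3 + 400*I*j^2 + 176*j + 384*I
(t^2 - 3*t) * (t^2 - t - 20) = t^4 - 4*t^3 - 17*t^2 + 60*t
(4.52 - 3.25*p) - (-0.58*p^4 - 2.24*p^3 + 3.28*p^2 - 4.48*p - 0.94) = 0.58*p^4 + 2.24*p^3 - 3.28*p^2 + 1.23*p + 5.46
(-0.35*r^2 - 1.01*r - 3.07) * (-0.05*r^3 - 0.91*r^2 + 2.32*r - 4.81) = 0.0175*r^5 + 0.369*r^4 + 0.2606*r^3 + 2.134*r^2 - 2.2643*r + 14.7667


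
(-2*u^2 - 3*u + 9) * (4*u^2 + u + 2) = -8*u^4 - 14*u^3 + 29*u^2 + 3*u + 18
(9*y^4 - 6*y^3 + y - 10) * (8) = 72*y^4 - 48*y^3 + 8*y - 80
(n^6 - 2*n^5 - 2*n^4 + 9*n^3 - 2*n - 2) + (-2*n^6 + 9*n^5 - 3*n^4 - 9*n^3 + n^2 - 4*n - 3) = -n^6 + 7*n^5 - 5*n^4 + n^2 - 6*n - 5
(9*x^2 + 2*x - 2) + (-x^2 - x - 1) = 8*x^2 + x - 3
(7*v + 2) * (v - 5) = 7*v^2 - 33*v - 10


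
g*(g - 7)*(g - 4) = g^3 - 11*g^2 + 28*g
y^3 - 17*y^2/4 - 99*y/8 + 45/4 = (y - 6)*(y - 3/4)*(y + 5/2)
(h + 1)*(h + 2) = h^2 + 3*h + 2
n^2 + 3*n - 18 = (n - 3)*(n + 6)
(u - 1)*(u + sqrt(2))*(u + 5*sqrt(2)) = u^3 - u^2 + 6*sqrt(2)*u^2 - 6*sqrt(2)*u + 10*u - 10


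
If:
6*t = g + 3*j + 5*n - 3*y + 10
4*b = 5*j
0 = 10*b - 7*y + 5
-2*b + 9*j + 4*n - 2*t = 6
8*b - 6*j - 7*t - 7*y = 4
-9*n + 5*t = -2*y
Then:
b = 178/197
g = -15122/985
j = 712/985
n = -149/197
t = -2131/985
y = 395/197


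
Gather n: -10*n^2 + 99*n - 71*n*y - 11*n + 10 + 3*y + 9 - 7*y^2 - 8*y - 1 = -10*n^2 + n*(88 - 71*y) - 7*y^2 - 5*y + 18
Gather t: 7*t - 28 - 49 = 7*t - 77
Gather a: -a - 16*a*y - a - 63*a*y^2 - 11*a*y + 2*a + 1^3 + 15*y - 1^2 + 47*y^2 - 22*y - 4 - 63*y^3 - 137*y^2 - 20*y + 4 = a*(-63*y^2 - 27*y) - 63*y^3 - 90*y^2 - 27*y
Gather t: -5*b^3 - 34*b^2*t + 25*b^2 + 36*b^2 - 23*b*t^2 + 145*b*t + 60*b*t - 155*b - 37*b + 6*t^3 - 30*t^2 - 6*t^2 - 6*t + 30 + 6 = -5*b^3 + 61*b^2 - 192*b + 6*t^3 + t^2*(-23*b - 36) + t*(-34*b^2 + 205*b - 6) + 36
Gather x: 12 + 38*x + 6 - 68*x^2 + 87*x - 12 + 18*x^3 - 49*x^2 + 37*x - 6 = 18*x^3 - 117*x^2 + 162*x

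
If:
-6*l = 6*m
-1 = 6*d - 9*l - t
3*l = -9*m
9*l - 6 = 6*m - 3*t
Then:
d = 1/6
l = 0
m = 0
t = 2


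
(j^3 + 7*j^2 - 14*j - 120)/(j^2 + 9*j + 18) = (j^2 + j - 20)/(j + 3)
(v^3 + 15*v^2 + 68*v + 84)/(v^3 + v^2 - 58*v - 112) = (v + 6)/(v - 8)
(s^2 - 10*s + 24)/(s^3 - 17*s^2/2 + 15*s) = 2*(s - 4)/(s*(2*s - 5))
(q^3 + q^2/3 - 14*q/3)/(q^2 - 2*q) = q + 7/3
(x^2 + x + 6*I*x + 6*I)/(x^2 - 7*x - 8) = (x + 6*I)/(x - 8)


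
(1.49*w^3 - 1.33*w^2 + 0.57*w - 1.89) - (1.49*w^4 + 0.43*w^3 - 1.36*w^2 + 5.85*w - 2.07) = -1.49*w^4 + 1.06*w^3 + 0.03*w^2 - 5.28*w + 0.18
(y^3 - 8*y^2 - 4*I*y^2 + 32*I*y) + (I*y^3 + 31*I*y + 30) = y^3 + I*y^3 - 8*y^2 - 4*I*y^2 + 63*I*y + 30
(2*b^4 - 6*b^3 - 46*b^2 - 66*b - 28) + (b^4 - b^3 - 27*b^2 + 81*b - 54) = 3*b^4 - 7*b^3 - 73*b^2 + 15*b - 82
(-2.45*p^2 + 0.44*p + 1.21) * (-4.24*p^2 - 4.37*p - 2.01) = 10.388*p^4 + 8.8409*p^3 - 2.1287*p^2 - 6.1721*p - 2.4321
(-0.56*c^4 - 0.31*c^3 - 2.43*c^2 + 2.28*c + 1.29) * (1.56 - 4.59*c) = 2.5704*c^5 + 0.5493*c^4 + 10.6701*c^3 - 14.256*c^2 - 2.3643*c + 2.0124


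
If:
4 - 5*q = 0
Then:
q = 4/5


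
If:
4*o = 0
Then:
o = 0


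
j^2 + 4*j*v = j*(j + 4*v)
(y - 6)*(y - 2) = y^2 - 8*y + 12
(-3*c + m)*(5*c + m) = -15*c^2 + 2*c*m + m^2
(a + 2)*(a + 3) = a^2 + 5*a + 6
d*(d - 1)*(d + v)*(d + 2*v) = d^4 + 3*d^3*v - d^3 + 2*d^2*v^2 - 3*d^2*v - 2*d*v^2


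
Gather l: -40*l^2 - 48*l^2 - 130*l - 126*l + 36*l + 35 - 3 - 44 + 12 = -88*l^2 - 220*l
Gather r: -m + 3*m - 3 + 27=2*m + 24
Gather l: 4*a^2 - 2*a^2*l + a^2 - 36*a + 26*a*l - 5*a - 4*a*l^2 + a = 5*a^2 - 4*a*l^2 - 40*a + l*(-2*a^2 + 26*a)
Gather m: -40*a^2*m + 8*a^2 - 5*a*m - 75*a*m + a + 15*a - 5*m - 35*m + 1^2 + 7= 8*a^2 + 16*a + m*(-40*a^2 - 80*a - 40) + 8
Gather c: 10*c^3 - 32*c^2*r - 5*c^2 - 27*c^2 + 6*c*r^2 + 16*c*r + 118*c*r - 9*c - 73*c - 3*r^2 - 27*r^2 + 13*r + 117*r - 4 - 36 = 10*c^3 + c^2*(-32*r - 32) + c*(6*r^2 + 134*r - 82) - 30*r^2 + 130*r - 40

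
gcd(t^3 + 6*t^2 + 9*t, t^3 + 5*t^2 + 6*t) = t^2 + 3*t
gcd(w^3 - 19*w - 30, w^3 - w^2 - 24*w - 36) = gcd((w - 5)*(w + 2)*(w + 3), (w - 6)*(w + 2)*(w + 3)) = w^2 + 5*w + 6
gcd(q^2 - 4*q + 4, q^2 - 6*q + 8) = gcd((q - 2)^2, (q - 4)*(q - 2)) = q - 2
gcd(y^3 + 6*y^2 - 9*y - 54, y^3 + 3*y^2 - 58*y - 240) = y + 6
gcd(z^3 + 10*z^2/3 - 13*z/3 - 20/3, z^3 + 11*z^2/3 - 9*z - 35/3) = z + 1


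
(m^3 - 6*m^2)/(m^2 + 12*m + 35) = m^2*(m - 6)/(m^2 + 12*m + 35)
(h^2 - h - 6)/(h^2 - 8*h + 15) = (h + 2)/(h - 5)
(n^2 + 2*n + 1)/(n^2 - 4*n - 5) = (n + 1)/(n - 5)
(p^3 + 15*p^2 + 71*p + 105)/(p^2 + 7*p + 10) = (p^2 + 10*p + 21)/(p + 2)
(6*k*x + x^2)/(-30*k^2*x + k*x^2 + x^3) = 1/(-5*k + x)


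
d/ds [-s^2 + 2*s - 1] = 2 - 2*s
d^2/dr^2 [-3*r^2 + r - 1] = -6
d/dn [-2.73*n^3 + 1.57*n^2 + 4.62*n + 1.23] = -8.19*n^2 + 3.14*n + 4.62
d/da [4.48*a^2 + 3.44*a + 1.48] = 8.96*a + 3.44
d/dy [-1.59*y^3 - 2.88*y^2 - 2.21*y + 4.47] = -4.77*y^2 - 5.76*y - 2.21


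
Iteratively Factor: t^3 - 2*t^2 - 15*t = (t + 3)*(t^2 - 5*t) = (t - 5)*(t + 3)*(t)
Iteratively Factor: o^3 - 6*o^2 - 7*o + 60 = (o + 3)*(o^2 - 9*o + 20) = (o - 4)*(o + 3)*(o - 5)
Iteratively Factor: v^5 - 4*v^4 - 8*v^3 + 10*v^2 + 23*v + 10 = (v + 1)*(v^4 - 5*v^3 - 3*v^2 + 13*v + 10) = (v - 2)*(v + 1)*(v^3 - 3*v^2 - 9*v - 5) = (v - 2)*(v + 1)^2*(v^2 - 4*v - 5) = (v - 2)*(v + 1)^3*(v - 5)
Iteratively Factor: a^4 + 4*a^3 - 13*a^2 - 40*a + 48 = (a + 4)*(a^3 - 13*a + 12) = (a - 3)*(a + 4)*(a^2 + 3*a - 4) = (a - 3)*(a + 4)^2*(a - 1)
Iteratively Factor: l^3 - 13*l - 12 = (l + 3)*(l^2 - 3*l - 4) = (l - 4)*(l + 3)*(l + 1)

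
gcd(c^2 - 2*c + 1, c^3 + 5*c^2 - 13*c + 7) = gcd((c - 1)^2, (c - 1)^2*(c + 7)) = c^2 - 2*c + 1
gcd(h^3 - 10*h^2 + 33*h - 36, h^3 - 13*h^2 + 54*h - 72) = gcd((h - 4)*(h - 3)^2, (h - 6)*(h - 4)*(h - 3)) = h^2 - 7*h + 12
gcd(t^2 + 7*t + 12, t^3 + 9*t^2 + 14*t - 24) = t + 4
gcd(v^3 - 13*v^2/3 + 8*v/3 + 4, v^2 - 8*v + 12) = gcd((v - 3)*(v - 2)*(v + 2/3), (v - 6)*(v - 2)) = v - 2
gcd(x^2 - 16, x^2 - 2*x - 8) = x - 4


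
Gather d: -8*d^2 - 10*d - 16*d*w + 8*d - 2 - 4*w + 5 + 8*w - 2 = -8*d^2 + d*(-16*w - 2) + 4*w + 1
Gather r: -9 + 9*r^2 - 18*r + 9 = 9*r^2 - 18*r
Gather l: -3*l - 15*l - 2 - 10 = -18*l - 12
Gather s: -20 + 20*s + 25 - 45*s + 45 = 50 - 25*s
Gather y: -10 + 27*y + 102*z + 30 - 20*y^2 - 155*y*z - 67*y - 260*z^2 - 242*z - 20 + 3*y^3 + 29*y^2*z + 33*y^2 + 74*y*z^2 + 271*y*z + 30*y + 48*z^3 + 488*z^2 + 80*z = 3*y^3 + y^2*(29*z + 13) + y*(74*z^2 + 116*z - 10) + 48*z^3 + 228*z^2 - 60*z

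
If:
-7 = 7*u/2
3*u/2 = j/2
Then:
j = -6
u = -2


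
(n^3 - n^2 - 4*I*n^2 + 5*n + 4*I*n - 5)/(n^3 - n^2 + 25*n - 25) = (n + I)/(n + 5*I)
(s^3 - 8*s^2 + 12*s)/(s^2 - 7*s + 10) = s*(s - 6)/(s - 5)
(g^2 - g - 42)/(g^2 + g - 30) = (g - 7)/(g - 5)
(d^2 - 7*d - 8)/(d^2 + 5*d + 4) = (d - 8)/(d + 4)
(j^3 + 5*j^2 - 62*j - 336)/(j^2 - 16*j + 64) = (j^2 + 13*j + 42)/(j - 8)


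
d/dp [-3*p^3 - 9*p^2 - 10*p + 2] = -9*p^2 - 18*p - 10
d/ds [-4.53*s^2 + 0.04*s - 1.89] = 0.04 - 9.06*s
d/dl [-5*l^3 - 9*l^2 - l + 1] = -15*l^2 - 18*l - 1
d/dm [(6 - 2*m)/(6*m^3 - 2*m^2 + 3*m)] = 2*(12*m^3 - 56*m^2 + 12*m - 9)/(m^2*(36*m^4 - 24*m^3 + 40*m^2 - 12*m + 9))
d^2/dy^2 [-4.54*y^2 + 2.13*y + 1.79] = -9.08000000000000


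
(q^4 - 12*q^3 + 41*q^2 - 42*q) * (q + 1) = q^5 - 11*q^4 + 29*q^3 - q^2 - 42*q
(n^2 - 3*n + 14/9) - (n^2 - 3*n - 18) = 176/9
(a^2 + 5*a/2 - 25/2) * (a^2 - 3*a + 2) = a^4 - a^3/2 - 18*a^2 + 85*a/2 - 25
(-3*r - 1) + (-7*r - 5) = -10*r - 6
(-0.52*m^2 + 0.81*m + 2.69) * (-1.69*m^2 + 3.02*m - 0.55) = 0.8788*m^4 - 2.9393*m^3 - 1.8139*m^2 + 7.6783*m - 1.4795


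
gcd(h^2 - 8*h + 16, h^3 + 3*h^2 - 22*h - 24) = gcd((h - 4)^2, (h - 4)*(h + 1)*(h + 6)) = h - 4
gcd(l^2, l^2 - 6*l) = l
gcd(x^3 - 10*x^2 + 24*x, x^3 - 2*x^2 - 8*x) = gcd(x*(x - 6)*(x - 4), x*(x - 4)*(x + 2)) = x^2 - 4*x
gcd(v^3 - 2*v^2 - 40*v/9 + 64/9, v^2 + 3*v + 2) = v + 2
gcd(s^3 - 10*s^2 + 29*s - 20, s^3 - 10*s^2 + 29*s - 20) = s^3 - 10*s^2 + 29*s - 20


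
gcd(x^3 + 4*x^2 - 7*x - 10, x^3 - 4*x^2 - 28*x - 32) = 1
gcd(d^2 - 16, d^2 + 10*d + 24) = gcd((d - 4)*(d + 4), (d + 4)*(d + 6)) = d + 4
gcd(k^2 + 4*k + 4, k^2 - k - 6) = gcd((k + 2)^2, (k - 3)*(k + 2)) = k + 2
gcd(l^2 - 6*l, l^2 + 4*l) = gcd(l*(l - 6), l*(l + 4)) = l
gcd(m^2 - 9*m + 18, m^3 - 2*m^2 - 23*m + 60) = m - 3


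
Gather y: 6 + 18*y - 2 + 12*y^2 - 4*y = 12*y^2 + 14*y + 4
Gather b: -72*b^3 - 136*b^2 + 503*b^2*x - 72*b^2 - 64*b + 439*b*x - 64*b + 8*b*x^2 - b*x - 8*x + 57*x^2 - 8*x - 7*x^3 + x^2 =-72*b^3 + b^2*(503*x - 208) + b*(8*x^2 + 438*x - 128) - 7*x^3 + 58*x^2 - 16*x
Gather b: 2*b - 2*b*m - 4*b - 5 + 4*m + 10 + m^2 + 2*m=b*(-2*m - 2) + m^2 + 6*m + 5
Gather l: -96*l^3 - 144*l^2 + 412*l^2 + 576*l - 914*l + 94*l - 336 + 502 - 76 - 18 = -96*l^3 + 268*l^2 - 244*l + 72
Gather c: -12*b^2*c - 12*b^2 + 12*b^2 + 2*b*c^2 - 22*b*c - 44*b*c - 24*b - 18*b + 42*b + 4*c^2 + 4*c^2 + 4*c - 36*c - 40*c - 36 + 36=c^2*(2*b + 8) + c*(-12*b^2 - 66*b - 72)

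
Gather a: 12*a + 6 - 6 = 12*a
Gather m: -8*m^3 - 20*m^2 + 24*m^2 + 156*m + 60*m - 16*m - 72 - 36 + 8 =-8*m^3 + 4*m^2 + 200*m - 100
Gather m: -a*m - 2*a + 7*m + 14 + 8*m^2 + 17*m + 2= -2*a + 8*m^2 + m*(24 - a) + 16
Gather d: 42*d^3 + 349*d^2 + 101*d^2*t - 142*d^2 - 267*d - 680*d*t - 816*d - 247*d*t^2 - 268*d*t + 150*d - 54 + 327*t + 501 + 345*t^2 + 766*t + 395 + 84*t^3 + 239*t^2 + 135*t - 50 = 42*d^3 + d^2*(101*t + 207) + d*(-247*t^2 - 948*t - 933) + 84*t^3 + 584*t^2 + 1228*t + 792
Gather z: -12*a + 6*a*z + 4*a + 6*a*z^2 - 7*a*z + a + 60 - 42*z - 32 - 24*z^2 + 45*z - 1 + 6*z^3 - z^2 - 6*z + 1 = -7*a + 6*z^3 + z^2*(6*a - 25) + z*(-a - 3) + 28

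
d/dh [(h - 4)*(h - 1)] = 2*h - 5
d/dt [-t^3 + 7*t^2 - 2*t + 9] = -3*t^2 + 14*t - 2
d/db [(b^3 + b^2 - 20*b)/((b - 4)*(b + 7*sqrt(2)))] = (b^2 + 14*sqrt(2)*b + 35*sqrt(2))/(b^2 + 14*sqrt(2)*b + 98)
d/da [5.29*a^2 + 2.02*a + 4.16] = 10.58*a + 2.02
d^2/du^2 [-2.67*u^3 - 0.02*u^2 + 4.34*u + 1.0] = -16.02*u - 0.04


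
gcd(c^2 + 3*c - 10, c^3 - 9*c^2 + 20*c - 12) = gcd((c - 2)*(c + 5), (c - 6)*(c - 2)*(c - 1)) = c - 2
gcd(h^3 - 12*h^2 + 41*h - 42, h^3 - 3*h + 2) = 1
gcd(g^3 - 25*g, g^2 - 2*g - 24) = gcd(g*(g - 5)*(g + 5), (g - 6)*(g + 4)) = 1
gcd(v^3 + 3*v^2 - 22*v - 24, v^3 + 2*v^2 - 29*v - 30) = v^2 + 7*v + 6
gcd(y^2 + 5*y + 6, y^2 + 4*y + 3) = y + 3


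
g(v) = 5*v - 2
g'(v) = 5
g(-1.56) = -9.80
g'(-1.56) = 5.00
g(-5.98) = -31.90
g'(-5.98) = 5.00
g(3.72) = 16.60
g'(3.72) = 5.00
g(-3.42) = -19.10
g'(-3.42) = 5.00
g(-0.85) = -6.25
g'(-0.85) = 5.00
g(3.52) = 15.60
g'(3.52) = 5.00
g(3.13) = 13.65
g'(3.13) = 5.00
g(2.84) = 12.20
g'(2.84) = 5.00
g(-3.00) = -17.00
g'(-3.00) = 5.00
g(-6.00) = -32.00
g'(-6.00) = 5.00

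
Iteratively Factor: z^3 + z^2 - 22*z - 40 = (z + 4)*(z^2 - 3*z - 10) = (z - 5)*(z + 4)*(z + 2)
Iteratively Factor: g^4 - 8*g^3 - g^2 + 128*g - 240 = (g - 4)*(g^3 - 4*g^2 - 17*g + 60) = (g - 4)*(g + 4)*(g^2 - 8*g + 15) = (g - 4)*(g - 3)*(g + 4)*(g - 5)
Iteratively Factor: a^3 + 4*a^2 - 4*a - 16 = (a + 2)*(a^2 + 2*a - 8) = (a + 2)*(a + 4)*(a - 2)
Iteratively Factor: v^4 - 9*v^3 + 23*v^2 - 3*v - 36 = (v - 4)*(v^3 - 5*v^2 + 3*v + 9) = (v - 4)*(v - 3)*(v^2 - 2*v - 3) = (v - 4)*(v - 3)*(v + 1)*(v - 3)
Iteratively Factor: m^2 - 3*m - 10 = (m - 5)*(m + 2)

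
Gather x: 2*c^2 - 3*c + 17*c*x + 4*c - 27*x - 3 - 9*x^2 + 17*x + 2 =2*c^2 + c - 9*x^2 + x*(17*c - 10) - 1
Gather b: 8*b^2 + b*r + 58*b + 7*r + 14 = 8*b^2 + b*(r + 58) + 7*r + 14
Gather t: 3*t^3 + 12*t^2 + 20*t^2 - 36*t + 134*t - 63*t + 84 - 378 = 3*t^3 + 32*t^2 + 35*t - 294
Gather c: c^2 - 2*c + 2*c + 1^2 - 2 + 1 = c^2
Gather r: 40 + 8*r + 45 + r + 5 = 9*r + 90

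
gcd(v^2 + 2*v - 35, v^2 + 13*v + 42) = v + 7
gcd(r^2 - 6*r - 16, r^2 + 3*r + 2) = r + 2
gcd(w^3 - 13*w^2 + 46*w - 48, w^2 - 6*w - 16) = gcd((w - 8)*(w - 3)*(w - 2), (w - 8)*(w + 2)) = w - 8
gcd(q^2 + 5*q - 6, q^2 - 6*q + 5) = q - 1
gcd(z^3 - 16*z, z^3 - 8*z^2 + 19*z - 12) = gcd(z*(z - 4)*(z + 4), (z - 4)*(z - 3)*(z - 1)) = z - 4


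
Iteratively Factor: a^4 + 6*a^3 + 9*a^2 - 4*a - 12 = (a + 2)*(a^3 + 4*a^2 + a - 6) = (a + 2)^2*(a^2 + 2*a - 3) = (a + 2)^2*(a + 3)*(a - 1)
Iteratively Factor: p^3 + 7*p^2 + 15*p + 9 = (p + 1)*(p^2 + 6*p + 9) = (p + 1)*(p + 3)*(p + 3)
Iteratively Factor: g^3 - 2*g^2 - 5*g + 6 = (g - 1)*(g^2 - g - 6) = (g - 3)*(g - 1)*(g + 2)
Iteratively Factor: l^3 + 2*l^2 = (l + 2)*(l^2) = l*(l + 2)*(l)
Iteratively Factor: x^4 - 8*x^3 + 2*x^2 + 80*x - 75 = (x + 3)*(x^3 - 11*x^2 + 35*x - 25) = (x - 5)*(x + 3)*(x^2 - 6*x + 5) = (x - 5)^2*(x + 3)*(x - 1)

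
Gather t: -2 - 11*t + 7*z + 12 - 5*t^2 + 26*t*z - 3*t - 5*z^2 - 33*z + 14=-5*t^2 + t*(26*z - 14) - 5*z^2 - 26*z + 24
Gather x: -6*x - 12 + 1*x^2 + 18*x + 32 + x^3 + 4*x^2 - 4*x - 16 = x^3 + 5*x^2 + 8*x + 4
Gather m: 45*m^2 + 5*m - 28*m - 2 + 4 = 45*m^2 - 23*m + 2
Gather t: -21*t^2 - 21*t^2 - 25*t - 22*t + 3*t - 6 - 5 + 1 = -42*t^2 - 44*t - 10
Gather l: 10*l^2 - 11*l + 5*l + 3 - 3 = 10*l^2 - 6*l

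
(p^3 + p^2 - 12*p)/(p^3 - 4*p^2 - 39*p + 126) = p*(p + 4)/(p^2 - p - 42)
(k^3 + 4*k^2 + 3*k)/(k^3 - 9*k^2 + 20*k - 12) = k*(k^2 + 4*k + 3)/(k^3 - 9*k^2 + 20*k - 12)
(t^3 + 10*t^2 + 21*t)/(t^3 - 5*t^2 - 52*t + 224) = t*(t + 3)/(t^2 - 12*t + 32)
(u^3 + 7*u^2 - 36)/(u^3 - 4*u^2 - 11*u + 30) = (u + 6)/(u - 5)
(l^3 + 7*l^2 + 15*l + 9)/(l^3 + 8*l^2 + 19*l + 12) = (l + 3)/(l + 4)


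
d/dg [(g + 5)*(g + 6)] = 2*g + 11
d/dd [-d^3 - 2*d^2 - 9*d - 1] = -3*d^2 - 4*d - 9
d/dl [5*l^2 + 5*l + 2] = 10*l + 5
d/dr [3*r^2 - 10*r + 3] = 6*r - 10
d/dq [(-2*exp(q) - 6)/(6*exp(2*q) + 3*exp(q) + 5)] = (12*exp(2*q) + 72*exp(q) + 8)*exp(q)/(36*exp(4*q) + 36*exp(3*q) + 69*exp(2*q) + 30*exp(q) + 25)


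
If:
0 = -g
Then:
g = 0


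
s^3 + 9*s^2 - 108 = (s - 3)*(s + 6)^2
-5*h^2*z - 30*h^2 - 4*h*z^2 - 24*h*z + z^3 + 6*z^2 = (-5*h + z)*(h + z)*(z + 6)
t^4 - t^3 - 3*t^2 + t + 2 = (t - 2)*(t - 1)*(t + 1)^2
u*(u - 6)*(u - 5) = u^3 - 11*u^2 + 30*u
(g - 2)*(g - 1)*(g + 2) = g^3 - g^2 - 4*g + 4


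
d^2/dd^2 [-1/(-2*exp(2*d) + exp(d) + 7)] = ((1 - 8*exp(d))*(-2*exp(2*d) + exp(d) + 7) - 2*(4*exp(d) - 1)^2*exp(d))*exp(d)/(-2*exp(2*d) + exp(d) + 7)^3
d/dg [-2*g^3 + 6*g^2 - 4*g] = -6*g^2 + 12*g - 4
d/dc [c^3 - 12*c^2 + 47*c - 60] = 3*c^2 - 24*c + 47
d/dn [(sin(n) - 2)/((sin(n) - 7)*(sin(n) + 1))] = (4*sin(n) + cos(n)^2 - 20)*cos(n)/((sin(n) - 7)^2*(sin(n) + 1)^2)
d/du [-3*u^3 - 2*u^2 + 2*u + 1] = -9*u^2 - 4*u + 2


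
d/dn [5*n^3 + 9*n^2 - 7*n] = 15*n^2 + 18*n - 7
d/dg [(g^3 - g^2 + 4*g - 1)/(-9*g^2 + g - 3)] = (-9*g^4 + 2*g^3 + 26*g^2 - 12*g - 11)/(81*g^4 - 18*g^3 + 55*g^2 - 6*g + 9)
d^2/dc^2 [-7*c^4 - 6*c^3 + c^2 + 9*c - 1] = -84*c^2 - 36*c + 2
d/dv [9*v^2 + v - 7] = 18*v + 1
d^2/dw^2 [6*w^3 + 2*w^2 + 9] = 36*w + 4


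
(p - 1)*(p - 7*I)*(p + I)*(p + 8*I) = p^4 - p^3 + 2*I*p^3 + 55*p^2 - 2*I*p^2 - 55*p + 56*I*p - 56*I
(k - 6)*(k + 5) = k^2 - k - 30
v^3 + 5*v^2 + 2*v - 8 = (v - 1)*(v + 2)*(v + 4)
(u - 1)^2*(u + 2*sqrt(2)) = u^3 - 2*u^2 + 2*sqrt(2)*u^2 - 4*sqrt(2)*u + u + 2*sqrt(2)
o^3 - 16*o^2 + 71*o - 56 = (o - 8)*(o - 7)*(o - 1)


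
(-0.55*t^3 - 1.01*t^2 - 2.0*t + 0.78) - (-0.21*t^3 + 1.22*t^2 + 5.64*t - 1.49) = -0.34*t^3 - 2.23*t^2 - 7.64*t + 2.27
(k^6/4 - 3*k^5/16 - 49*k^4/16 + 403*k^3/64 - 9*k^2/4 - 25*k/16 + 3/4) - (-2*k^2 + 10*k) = k^6/4 - 3*k^5/16 - 49*k^4/16 + 403*k^3/64 - k^2/4 - 185*k/16 + 3/4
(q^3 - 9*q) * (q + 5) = q^4 + 5*q^3 - 9*q^2 - 45*q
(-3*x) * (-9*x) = 27*x^2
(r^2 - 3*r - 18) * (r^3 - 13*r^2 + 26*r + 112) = r^5 - 16*r^4 + 47*r^3 + 268*r^2 - 804*r - 2016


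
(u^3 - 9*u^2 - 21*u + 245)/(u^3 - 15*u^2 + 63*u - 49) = (u + 5)/(u - 1)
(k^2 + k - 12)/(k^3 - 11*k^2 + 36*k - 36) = (k + 4)/(k^2 - 8*k + 12)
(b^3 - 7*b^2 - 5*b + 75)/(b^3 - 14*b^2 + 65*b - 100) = (b + 3)/(b - 4)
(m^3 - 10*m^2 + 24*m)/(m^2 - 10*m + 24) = m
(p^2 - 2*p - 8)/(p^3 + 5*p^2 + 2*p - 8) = (p - 4)/(p^2 + 3*p - 4)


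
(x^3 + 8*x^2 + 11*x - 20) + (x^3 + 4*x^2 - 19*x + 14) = 2*x^3 + 12*x^2 - 8*x - 6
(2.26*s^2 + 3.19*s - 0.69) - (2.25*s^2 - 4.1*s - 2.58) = 0.00999999999999979*s^2 + 7.29*s + 1.89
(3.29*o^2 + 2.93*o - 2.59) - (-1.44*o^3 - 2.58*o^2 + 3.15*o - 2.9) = 1.44*o^3 + 5.87*o^2 - 0.22*o + 0.31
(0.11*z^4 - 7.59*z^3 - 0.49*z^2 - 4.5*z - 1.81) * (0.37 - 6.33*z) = -0.6963*z^5 + 48.0854*z^4 + 0.2934*z^3 + 28.3037*z^2 + 9.7923*z - 0.6697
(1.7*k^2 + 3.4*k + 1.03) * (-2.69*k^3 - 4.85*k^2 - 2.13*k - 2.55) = -4.573*k^5 - 17.391*k^4 - 22.8817*k^3 - 16.5725*k^2 - 10.8639*k - 2.6265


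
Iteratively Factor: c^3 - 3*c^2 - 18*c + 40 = (c + 4)*(c^2 - 7*c + 10) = (c - 5)*(c + 4)*(c - 2)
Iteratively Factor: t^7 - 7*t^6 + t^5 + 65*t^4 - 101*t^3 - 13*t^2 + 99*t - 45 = (t - 1)*(t^6 - 6*t^5 - 5*t^4 + 60*t^3 - 41*t^2 - 54*t + 45) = (t - 1)^2*(t^5 - 5*t^4 - 10*t^3 + 50*t^2 + 9*t - 45) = (t - 1)^3*(t^4 - 4*t^3 - 14*t^2 + 36*t + 45) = (t - 3)*(t - 1)^3*(t^3 - t^2 - 17*t - 15) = (t - 5)*(t - 3)*(t - 1)^3*(t^2 + 4*t + 3) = (t - 5)*(t - 3)*(t - 1)^3*(t + 1)*(t + 3)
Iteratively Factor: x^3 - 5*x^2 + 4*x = (x - 1)*(x^2 - 4*x) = x*(x - 1)*(x - 4)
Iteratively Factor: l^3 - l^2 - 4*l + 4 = (l + 2)*(l^2 - 3*l + 2) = (l - 1)*(l + 2)*(l - 2)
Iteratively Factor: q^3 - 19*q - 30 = (q - 5)*(q^2 + 5*q + 6) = (q - 5)*(q + 3)*(q + 2)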